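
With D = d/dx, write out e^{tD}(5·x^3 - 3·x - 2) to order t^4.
5 t^{3} + 15 t^{2} x + 3 t \left(5 x^{2} - 1\right) + 5 x^{3} - 3 x - 2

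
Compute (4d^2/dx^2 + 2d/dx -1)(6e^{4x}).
426 e^{4 x}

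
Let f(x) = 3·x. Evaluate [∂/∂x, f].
3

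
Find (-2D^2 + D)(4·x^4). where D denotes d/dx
16 x^{2} \left(x - 6\right)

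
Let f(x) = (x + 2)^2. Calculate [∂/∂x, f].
2 x + 4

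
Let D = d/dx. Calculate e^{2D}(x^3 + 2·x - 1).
x^{3} + 6 x^{2} + 14 x + 11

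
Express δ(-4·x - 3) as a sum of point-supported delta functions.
\frac{\delta(x + 3/4)}{4}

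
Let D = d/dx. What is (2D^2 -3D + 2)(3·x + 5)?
6 x + 1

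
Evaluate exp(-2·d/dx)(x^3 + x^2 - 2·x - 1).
x^{3} - 5 x^{2} + 6 x - 1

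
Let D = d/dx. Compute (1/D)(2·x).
x^{2}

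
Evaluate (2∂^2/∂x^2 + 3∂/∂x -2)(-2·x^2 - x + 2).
4 x^{2} - 10 x - 15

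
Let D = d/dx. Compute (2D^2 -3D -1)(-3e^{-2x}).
- 39 e^{- 2 x}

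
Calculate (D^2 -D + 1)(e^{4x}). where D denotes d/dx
13 e^{4 x}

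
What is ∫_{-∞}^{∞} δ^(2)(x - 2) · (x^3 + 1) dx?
12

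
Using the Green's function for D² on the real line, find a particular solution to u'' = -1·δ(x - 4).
-\frac{|x - 4|}{2}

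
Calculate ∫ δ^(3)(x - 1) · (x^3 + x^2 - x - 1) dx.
-6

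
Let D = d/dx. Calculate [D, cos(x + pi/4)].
- \sin{\left(x + \frac{\pi}{4} \right)}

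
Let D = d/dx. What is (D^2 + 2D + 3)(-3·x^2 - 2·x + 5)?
- 9 x^{2} - 18 x + 5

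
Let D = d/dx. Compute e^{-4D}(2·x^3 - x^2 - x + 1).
2 x^{3} - 25 x^{2} + 103 x - 139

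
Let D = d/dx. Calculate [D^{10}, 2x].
20D^{9}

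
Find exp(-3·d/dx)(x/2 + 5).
\frac{x}{2} + \frac{7}{2}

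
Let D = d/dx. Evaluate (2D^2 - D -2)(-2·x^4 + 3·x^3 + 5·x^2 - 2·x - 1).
4 x^{4} + 2 x^{3} - 67 x^{2} + 30 x + 24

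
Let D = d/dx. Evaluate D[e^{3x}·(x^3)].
3 x^{2} \left(x + 1\right) e^{3 x}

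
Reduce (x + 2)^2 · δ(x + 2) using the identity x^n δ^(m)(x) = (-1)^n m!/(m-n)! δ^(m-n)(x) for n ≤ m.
0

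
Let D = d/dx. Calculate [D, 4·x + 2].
4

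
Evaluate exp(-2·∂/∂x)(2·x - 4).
2 x - 8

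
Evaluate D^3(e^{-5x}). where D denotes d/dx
- 125 e^{- 5 x}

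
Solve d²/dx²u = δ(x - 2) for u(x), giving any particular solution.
\frac{|x - 2|}{2}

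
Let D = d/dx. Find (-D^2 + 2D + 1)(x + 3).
x + 5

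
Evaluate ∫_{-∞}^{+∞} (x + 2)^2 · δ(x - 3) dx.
25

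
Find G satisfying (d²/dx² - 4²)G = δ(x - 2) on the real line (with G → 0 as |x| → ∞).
-\frac{e^{-4|x - 2|}}{8}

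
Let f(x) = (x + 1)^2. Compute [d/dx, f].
2 x + 2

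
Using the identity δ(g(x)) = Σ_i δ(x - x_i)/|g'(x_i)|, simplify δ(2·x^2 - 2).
\frac{\delta(x - 1) + \delta(x + 1)}{4}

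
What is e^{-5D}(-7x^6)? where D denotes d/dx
- 7 x^{6} + 210 x^{5} - 2625 x^{4} + 17500 x^{3} - 65625 x^{2} + 131250 x - 109375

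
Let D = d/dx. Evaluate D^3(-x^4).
- 24 x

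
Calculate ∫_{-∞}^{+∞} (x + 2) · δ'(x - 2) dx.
-1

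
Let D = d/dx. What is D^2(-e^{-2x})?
- 4 e^{- 2 x}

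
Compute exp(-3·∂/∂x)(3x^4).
3 x^{4} - 36 x^{3} + 162 x^{2} - 324 x + 243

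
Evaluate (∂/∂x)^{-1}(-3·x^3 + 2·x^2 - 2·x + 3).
- \frac{3 x^{4}}{4} + \frac{2 x^{3}}{3} - x^{2} + 3 x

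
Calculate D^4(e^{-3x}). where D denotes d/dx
81 e^{- 3 x}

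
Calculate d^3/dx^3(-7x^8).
- 2352 x^{5}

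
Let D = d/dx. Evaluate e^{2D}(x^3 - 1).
x^{3} + 6 x^{2} + 12 x + 7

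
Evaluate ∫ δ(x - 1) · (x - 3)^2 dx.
4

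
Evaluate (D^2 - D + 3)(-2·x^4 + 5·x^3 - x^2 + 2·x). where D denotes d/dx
- 6 x^{4} + 23 x^{3} - 42 x^{2} + 38 x - 4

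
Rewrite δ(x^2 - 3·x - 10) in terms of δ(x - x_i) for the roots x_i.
\frac{\delta(x - 5) + \delta(x + 2)}{7}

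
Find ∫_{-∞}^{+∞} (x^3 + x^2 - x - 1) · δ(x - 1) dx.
0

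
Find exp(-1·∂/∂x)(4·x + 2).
4 x - 2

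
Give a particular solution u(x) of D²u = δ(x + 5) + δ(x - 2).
\frac{|x + 5|}{2} + \frac{|x - 2|}{2}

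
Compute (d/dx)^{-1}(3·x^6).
\frac{3 x^{7}}{7}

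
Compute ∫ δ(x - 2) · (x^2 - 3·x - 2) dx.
-4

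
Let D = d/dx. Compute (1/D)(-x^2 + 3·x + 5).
- \frac{x^{3}}{3} + \frac{3 x^{2}}{2} + 5 x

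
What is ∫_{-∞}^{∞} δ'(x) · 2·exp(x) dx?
-2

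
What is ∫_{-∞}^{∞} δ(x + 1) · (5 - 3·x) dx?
8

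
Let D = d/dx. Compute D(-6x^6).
- 36 x^{5}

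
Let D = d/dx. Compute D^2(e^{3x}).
9 e^{3 x}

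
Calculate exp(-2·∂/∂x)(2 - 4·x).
10 - 4 x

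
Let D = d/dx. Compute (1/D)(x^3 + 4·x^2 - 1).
\frac{x^{4}}{4} + \frac{4 x^{3}}{3} - x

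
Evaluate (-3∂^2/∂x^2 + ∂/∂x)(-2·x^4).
8 x^{2} \left(9 - x\right)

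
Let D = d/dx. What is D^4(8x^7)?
6720 x^{3}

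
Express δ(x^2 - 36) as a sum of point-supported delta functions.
\frac{\delta(x - 6) + \delta(x + 6)}{12}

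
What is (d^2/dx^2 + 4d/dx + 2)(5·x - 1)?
10 x + 18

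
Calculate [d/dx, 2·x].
2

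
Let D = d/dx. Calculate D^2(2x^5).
40 x^{3}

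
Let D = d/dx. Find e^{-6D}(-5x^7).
- 5 x^{7} + 210 x^{6} - 3780 x^{5} + 37800 x^{4} - 226800 x^{3} + 816480 x^{2} - 1632960 x + 1399680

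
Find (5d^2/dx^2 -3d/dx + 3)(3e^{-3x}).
171 e^{- 3 x}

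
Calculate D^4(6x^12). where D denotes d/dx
71280 x^{8}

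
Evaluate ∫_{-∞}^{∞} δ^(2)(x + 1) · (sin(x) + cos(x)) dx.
- \cos{\left(1 \right)} + \sin{\left(1 \right)}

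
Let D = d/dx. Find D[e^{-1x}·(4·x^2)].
4 x \left(2 - x\right) e^{- x}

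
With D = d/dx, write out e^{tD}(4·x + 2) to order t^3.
4 t + 4 x + 2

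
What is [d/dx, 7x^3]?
21 x^{2}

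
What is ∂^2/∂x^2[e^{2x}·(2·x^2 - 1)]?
8 x \left(x + 2\right) e^{2 x}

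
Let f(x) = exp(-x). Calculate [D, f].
- e^{- x}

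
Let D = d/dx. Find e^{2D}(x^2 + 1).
x^{2} + 4 x + 5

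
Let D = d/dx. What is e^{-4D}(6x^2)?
6 x^{2} - 48 x + 96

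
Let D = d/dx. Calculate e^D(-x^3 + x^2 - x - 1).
- x^{3} - 2 x^{2} - 2 x - 2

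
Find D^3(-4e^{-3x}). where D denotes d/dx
108 e^{- 3 x}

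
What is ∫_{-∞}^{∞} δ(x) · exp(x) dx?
1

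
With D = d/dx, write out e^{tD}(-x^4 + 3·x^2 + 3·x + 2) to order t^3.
- 4 t^{3} x + t^{2} \left(3 - 6 x^{2}\right) + t \left(- 4 x^{3} + 6 x + 3\right) - x^{4} + 3 x^{2} + 3 x + 2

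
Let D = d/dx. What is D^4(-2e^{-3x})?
- 162 e^{- 3 x}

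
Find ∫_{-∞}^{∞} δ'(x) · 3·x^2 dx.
0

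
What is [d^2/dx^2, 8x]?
16\frac{d}{dx}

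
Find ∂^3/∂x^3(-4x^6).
- 480 x^{3}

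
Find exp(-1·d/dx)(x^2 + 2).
x^{2} - 2 x + 3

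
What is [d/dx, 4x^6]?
24 x^{5}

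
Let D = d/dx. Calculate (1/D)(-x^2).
- \frac{x^{3}}{3}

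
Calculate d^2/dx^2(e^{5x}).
25 e^{5 x}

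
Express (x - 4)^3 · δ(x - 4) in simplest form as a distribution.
0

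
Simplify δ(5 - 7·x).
\frac{\delta(x - 5/7)}{7}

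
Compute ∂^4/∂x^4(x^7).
840 x^{3}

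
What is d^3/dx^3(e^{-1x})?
- e^{- x}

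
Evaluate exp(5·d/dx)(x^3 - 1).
x^{3} + 15 x^{2} + 75 x + 124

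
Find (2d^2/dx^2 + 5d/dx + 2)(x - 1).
2 x + 3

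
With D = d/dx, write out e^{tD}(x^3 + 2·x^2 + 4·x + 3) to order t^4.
t^{3} + t^{2} \left(3 x + 2\right) + t \left(3 x^{2} + 4 x + 4\right) + x^{3} + 2 x^{2} + 4 x + 3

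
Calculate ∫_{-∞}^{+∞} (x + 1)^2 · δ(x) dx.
1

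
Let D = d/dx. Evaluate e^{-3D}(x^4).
x^{4} - 12 x^{3} + 54 x^{2} - 108 x + 81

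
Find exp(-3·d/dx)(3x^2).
3 x^{2} - 18 x + 27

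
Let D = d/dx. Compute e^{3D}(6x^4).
6 x^{4} + 72 x^{3} + 324 x^{2} + 648 x + 486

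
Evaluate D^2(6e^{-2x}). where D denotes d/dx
24 e^{- 2 x}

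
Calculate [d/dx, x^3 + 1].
3 x^{2}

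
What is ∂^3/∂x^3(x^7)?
210 x^{4}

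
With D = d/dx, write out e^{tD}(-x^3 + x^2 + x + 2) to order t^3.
- t^{3} + t^{2} \left(1 - 3 x\right) + t \left(- 3 x^{2} + 2 x + 1\right) - x^{3} + x^{2} + x + 2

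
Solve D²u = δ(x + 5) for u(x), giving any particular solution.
\frac{|x + 5|}{2}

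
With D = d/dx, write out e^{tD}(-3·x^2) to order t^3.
- 3 t^{2} - 6 t x - 3 x^{2}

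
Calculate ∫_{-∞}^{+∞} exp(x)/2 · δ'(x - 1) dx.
- \frac{e}{2}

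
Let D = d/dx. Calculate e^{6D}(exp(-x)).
e^{- x - 6}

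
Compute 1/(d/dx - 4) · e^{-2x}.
- \frac{e^{- 2 x}}{6}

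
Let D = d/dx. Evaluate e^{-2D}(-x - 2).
- x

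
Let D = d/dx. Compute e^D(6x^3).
6 x^{3} + 18 x^{2} + 18 x + 6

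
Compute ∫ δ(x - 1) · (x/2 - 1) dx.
- \frac{1}{2}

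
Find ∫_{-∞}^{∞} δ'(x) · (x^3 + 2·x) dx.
-2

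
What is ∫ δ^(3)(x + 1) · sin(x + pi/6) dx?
\sin{\left(1 + \frac{\pi}{3} \right)}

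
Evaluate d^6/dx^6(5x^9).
302400 x^{3}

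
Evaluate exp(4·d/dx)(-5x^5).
- 5 x^{5} - 100 x^{4} - 800 x^{3} - 3200 x^{2} - 6400 x - 5120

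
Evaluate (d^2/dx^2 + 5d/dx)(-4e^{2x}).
- 56 e^{2 x}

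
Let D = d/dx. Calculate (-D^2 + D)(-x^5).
5 x^{3} \left(4 - x\right)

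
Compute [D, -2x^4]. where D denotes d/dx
- 8 x^{3}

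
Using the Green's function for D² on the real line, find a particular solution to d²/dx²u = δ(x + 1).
\frac{|x + 1|}{2}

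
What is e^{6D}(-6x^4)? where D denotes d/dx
- 6 x^{4} - 144 x^{3} - 1296 x^{2} - 5184 x - 7776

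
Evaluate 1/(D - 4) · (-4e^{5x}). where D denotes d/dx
- 4 e^{5 x}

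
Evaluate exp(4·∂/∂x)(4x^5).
4 x^{5} + 80 x^{4} + 640 x^{3} + 2560 x^{2} + 5120 x + 4096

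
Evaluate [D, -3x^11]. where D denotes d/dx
- 33 x^{10}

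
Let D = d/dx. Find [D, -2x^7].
- 14 x^{6}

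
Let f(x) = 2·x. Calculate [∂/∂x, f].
2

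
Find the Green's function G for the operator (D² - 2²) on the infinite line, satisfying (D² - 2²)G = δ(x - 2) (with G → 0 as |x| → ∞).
-\frac{e^{-2|x - 2|}}{4}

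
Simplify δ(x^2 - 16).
\frac{\delta(x - 4) + \delta(x + 4)}{8}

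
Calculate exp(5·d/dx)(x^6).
x^{6} + 30 x^{5} + 375 x^{4} + 2500 x^{3} + 9375 x^{2} + 18750 x + 15625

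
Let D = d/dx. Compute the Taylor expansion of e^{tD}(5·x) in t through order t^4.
5 t + 5 x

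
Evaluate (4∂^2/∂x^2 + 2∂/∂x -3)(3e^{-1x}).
- 3 e^{- x}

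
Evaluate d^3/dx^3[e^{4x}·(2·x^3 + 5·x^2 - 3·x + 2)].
\left(128 x^{3} + 608 x^{2} + 432 x + 116\right) e^{4 x}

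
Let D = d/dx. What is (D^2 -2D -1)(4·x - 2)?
- 4 x - 6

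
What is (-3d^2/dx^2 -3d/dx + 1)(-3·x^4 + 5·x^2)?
- 3 x^{4} + 36 x^{3} + 113 x^{2} - 30 x - 30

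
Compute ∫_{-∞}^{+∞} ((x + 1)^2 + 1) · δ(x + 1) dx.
1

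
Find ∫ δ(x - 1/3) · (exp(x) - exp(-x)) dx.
2 \sinh{\left(\frac{1}{3} \right)}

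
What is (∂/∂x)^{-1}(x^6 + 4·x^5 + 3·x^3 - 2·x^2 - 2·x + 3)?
\frac{x^{7}}{7} + \frac{2 x^{6}}{3} + \frac{3 x^{4}}{4} - \frac{2 x^{3}}{3} - x^{2} + 3 x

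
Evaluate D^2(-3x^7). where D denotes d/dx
- 126 x^{5}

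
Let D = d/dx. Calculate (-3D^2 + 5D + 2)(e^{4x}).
- 26 e^{4 x}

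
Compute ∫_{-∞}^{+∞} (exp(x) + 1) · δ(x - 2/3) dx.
1 + e^{\frac{2}{3}}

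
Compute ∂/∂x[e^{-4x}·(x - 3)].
\left(13 - 4 x\right) e^{- 4 x}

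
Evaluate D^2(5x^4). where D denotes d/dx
60 x^{2}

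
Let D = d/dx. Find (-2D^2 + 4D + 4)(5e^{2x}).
20 e^{2 x}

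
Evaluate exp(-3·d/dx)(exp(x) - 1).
e^{x - 3} - 1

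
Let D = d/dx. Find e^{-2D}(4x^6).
4 x^{6} - 48 x^{5} + 240 x^{4} - 640 x^{3} + 960 x^{2} - 768 x + 256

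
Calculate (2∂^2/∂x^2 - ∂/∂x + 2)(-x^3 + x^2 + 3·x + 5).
- 2 x^{3} + 5 x^{2} - 8 x + 11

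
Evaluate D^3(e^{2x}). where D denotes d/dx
8 e^{2 x}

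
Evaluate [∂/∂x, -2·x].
-2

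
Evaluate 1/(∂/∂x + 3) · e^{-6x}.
- \frac{e^{- 6 x}}{3}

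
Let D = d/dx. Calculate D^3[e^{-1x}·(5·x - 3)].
\left(18 - 5 x\right) e^{- x}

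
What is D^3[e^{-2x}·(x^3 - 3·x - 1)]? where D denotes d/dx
2 \left(- 4 x^{3} + 18 x^{2} - 6 x - 11\right) e^{- 2 x}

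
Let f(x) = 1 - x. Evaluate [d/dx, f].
-1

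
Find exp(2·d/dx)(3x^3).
3 x^{3} + 18 x^{2} + 36 x + 24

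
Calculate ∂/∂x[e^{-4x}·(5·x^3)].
x^{2} \left(15 - 20 x\right) e^{- 4 x}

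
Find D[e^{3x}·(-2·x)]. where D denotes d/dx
\left(- 6 x - 2\right) e^{3 x}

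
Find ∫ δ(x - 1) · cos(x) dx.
\cos{\left(1 \right)}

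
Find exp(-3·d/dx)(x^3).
x^{3} - 9 x^{2} + 27 x - 27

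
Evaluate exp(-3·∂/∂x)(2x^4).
2 x^{4} - 24 x^{3} + 108 x^{2} - 216 x + 162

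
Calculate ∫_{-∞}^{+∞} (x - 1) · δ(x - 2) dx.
1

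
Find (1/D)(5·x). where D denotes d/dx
\frac{5 x^{2}}{2}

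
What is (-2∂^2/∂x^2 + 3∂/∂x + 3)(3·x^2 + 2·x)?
9 x^{2} + 24 x - 6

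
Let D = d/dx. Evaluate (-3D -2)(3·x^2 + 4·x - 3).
- 6 x^{2} - 26 x - 6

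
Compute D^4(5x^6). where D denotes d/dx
1800 x^{2}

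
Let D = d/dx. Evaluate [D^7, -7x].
-49D^{6}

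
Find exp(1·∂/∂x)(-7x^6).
- 7 x^{6} - 42 x^{5} - 105 x^{4} - 140 x^{3} - 105 x^{2} - 42 x - 7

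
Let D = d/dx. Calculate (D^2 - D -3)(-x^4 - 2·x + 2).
3 x^{4} + 4 x^{3} - 12 x^{2} + 6 x - 4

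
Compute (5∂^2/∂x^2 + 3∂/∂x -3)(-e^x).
- 5 e^{x}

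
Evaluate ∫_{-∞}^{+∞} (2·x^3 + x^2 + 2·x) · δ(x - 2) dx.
24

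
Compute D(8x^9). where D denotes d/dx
72 x^{8}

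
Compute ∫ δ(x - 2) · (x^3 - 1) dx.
7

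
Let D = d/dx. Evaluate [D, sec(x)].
\tan{\left(x \right)} \sec{\left(x \right)}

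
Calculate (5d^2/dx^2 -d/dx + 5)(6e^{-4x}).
534 e^{- 4 x}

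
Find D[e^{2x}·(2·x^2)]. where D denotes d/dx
4 x \left(x + 1\right) e^{2 x}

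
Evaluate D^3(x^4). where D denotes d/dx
24 x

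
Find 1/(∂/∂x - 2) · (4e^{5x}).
\frac{4 e^{5 x}}{3}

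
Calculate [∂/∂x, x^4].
4 x^{3}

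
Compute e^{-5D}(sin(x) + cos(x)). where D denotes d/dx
\sqrt{2} \cos{\left(- x + \frac{\pi}{4} + 5 \right)}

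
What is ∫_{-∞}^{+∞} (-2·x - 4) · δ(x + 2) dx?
0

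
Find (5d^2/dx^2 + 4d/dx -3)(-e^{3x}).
- 54 e^{3 x}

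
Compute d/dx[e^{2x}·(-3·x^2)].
6 x \left(- x - 1\right) e^{2 x}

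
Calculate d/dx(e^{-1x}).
- e^{- x}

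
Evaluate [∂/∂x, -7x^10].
- 70 x^{9}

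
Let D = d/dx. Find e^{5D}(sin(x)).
\sin{\left(x + 5 \right)}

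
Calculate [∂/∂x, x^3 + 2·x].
3 x^{2} + 2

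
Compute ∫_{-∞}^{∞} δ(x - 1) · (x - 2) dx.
-1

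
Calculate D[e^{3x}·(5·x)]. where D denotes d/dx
\left(15 x + 5\right) e^{3 x}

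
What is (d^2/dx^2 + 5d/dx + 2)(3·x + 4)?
6 x + 23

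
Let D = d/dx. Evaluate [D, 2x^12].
24 x^{11}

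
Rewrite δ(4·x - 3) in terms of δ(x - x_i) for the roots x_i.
\frac{\delta(x - 3/4)}{4}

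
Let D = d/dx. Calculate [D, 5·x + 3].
5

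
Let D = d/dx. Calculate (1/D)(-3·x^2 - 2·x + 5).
- x^{3} - x^{2} + 5 x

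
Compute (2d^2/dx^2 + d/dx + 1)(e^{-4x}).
29 e^{- 4 x}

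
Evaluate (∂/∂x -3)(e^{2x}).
- e^{2 x}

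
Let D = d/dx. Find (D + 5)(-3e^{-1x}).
- 12 e^{- x}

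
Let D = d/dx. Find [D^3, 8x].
24D^{2}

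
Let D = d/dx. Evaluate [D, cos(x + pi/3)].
- \sin{\left(x + \frac{\pi}{3} \right)}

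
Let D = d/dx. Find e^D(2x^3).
2 x^{3} + 6 x^{2} + 6 x + 2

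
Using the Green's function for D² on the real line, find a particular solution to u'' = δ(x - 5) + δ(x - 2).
\frac{|x - 5|}{2} + \frac{|x - 2|}{2}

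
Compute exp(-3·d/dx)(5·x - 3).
5 x - 18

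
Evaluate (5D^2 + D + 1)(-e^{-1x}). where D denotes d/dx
- 5 e^{- x}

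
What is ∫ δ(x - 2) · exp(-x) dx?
e^{-2}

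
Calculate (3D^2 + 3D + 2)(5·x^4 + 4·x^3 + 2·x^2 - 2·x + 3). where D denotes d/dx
10 x^{4} + 68 x^{3} + 220 x^{2} + 80 x + 12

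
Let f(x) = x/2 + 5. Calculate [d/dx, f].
\frac{1}{2}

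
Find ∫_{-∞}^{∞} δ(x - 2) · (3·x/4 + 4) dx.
\frac{11}{2}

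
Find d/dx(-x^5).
- 5 x^{4}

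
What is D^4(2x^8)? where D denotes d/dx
3360 x^{4}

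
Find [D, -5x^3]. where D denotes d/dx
- 15 x^{2}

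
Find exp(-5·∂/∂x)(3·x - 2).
3 x - 17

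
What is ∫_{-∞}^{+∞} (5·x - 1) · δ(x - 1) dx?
4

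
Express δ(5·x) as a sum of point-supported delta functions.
\frac{\delta(x)}{5}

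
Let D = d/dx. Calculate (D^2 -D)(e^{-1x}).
2 e^{- x}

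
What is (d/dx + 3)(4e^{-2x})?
4 e^{- 2 x}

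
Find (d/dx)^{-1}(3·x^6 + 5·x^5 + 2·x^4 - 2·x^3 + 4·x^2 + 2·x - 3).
\frac{3 x^{7}}{7} + \frac{5 x^{6}}{6} + \frac{2 x^{5}}{5} - \frac{x^{4}}{2} + \frac{4 x^{3}}{3} + x^{2} - 3 x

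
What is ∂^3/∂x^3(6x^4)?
144 x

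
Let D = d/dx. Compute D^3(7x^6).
840 x^{3}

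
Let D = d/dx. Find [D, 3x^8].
24 x^{7}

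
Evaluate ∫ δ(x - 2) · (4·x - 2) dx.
6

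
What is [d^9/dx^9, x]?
9\frac{d^{8}}{dx^{8}}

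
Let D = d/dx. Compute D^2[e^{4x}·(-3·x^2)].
\left(- 48 x^{2} - 48 x - 6\right) e^{4 x}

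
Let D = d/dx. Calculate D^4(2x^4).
48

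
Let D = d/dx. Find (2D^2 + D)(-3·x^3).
9 x \left(- x - 4\right)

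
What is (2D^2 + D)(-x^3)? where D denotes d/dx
3 x \left(- x - 4\right)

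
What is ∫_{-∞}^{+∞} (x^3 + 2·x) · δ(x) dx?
0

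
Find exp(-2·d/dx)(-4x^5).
- 4 x^{5} + 40 x^{4} - 160 x^{3} + 320 x^{2} - 320 x + 128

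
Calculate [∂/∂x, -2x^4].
- 8 x^{3}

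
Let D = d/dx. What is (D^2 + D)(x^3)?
3 x \left(x + 2\right)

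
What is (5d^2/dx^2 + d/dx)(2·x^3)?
6 x \left(x + 10\right)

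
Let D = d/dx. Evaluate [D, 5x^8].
40 x^{7}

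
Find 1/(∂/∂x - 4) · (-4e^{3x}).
4 e^{3 x}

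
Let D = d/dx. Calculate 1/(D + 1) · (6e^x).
3 e^{x}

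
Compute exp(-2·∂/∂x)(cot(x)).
\cot{\left(x - 2 \right)}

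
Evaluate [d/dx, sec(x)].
\tan{\left(x \right)} \sec{\left(x \right)}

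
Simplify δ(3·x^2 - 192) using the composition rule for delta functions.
\frac{\delta(x - 8) + \delta(x + 8)}{48}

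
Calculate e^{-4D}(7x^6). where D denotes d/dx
7 x^{6} - 168 x^{5} + 1680 x^{4} - 8960 x^{3} + 26880 x^{2} - 43008 x + 28672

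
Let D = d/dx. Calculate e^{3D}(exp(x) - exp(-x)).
2 \sinh{\left(x + 3 \right)}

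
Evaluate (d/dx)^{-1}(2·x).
x^{2}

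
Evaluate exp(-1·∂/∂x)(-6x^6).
- 6 x^{6} + 36 x^{5} - 90 x^{4} + 120 x^{3} - 90 x^{2} + 36 x - 6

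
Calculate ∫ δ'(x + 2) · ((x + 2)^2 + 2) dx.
0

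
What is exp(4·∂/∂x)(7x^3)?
7 x^{3} + 84 x^{2} + 336 x + 448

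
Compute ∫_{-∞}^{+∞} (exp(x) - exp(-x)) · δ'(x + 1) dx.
- 2 \cosh{\left(1 \right)}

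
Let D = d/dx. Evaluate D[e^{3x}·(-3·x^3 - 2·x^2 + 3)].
\left(- 9 x^{3} - 15 x^{2} - 4 x + 9\right) e^{3 x}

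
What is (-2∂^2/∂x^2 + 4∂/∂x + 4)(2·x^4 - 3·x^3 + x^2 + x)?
4 x \left(2 x^{3} + 5 x^{2} - 20 x + 12\right)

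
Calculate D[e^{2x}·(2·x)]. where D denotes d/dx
\left(4 x + 2\right) e^{2 x}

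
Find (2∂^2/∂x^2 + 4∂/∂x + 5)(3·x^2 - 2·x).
15 x^{2} + 14 x + 4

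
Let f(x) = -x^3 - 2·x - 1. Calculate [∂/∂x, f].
- 3 x^{2} - 2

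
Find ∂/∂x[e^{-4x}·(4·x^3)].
x^{2} \left(12 - 16 x\right) e^{- 4 x}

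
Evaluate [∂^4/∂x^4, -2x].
-8\frac{d^{3}}{dx^{3}}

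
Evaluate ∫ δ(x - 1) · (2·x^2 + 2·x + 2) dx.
6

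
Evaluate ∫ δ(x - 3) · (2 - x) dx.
-1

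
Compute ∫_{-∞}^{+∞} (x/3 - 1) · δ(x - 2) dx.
- \frac{1}{3}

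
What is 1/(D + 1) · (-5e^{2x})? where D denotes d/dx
- \frac{5 e^{2 x}}{3}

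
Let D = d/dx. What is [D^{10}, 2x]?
20D^{9}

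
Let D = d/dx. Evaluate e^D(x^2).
x^{2} + 2 x + 1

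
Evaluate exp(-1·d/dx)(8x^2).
8 x^{2} - 16 x + 8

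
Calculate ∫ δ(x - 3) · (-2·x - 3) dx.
-9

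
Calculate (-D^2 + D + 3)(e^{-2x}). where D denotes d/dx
- 3 e^{- 2 x}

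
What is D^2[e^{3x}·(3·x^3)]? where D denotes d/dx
9 x \left(3 x^{2} + 6 x + 2\right) e^{3 x}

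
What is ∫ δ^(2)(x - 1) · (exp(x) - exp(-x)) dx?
2 \sinh{\left(1 \right)}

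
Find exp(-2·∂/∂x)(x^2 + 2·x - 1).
x^{2} - 2 x - 1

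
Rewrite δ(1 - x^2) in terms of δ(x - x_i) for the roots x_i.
\frac{\delta(x - 1) + \delta(x + 1)}{2}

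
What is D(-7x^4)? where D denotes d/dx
- 28 x^{3}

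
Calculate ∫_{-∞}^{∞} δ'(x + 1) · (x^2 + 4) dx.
2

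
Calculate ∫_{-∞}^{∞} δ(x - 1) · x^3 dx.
1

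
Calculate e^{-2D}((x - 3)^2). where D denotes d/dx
x^{2} - 10 x + 25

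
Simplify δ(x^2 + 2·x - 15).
\frac{\delta(x - 3) + \delta(x + 5)}{8}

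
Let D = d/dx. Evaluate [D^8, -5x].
-40D^{7}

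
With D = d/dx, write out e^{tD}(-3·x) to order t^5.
- 3 t - 3 x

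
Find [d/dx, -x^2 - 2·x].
- 2 x - 2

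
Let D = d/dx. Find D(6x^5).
30 x^{4}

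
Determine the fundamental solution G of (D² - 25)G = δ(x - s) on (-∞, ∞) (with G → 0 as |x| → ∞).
-\frac{e^{-5|x-s|}}{10}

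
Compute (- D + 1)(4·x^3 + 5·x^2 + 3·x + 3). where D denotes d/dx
x \left(4 x^{2} - 7 x - 7\right)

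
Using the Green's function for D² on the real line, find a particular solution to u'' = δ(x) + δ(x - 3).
\frac{|x|}{2} + \frac{|x - 3|}{2}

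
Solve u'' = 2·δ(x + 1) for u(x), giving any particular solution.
|x + 1|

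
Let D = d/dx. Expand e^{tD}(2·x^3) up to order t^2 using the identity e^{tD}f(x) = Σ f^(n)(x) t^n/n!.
2 x \left(3 t^{2} + 3 t x + x^{2}\right)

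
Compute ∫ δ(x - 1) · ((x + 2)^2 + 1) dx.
10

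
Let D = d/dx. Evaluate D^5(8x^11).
443520 x^{6}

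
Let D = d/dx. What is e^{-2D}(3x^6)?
3 x^{6} - 36 x^{5} + 180 x^{4} - 480 x^{3} + 720 x^{2} - 576 x + 192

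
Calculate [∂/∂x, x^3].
3 x^{2}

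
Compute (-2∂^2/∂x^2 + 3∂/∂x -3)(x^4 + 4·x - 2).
- 3 x^{4} + 12 x^{3} - 24 x^{2} - 12 x + 18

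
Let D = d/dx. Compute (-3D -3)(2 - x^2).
3 x^{2} + 6 x - 6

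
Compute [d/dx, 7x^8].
56 x^{7}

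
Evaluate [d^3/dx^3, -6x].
-18\frac{d^{2}}{dx^{2}}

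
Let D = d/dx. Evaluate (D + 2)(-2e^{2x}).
- 8 e^{2 x}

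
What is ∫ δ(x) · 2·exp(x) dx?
2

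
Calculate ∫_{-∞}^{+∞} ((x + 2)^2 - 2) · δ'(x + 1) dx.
-2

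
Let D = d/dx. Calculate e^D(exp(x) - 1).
e^{x + 1} - 1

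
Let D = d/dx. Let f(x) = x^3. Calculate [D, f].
3 x^{2}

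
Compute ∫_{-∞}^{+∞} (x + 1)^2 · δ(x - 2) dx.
9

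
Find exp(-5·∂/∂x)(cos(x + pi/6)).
\cos{\left(x - 5 + \frac{\pi}{6} \right)}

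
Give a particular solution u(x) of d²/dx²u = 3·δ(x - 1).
\frac{3|x - 1|}{2}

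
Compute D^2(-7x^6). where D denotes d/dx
- 210 x^{4}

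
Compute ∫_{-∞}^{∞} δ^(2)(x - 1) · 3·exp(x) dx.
3 e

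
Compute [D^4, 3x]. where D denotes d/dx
12D^{3}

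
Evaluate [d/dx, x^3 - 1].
3 x^{2}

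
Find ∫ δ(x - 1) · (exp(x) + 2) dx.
2 + e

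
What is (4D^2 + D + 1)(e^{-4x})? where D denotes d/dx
61 e^{- 4 x}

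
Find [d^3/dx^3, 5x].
15\frac{d^{2}}{dx^{2}}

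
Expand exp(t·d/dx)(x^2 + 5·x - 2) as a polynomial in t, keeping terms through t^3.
t^{2} + t \left(2 x + 5\right) + x^{2} + 5 x - 2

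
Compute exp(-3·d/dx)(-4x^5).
- 4 x^{5} + 60 x^{4} - 360 x^{3} + 1080 x^{2} - 1620 x + 972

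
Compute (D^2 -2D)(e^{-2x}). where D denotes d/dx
8 e^{- 2 x}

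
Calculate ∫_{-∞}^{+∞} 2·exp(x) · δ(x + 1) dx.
\frac{2}{e}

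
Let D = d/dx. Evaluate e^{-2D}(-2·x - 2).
2 - 2 x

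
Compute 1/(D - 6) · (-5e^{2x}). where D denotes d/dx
\frac{5 e^{2 x}}{4}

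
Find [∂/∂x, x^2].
2 x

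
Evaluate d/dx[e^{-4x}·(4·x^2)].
8 x \left(1 - 2 x\right) e^{- 4 x}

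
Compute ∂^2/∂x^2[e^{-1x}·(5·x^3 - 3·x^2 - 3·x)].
x \left(5 x^{2} - 33 x + 39\right) e^{- x}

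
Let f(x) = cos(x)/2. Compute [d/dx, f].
- \frac{\sin{\left(x \right)}}{2}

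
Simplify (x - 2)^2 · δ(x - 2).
0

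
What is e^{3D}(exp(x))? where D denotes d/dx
e^{x + 3}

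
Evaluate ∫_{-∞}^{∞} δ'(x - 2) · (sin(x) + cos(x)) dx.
- \cos{\left(2 \right)} + \sin{\left(2 \right)}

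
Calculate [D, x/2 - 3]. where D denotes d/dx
\frac{1}{2}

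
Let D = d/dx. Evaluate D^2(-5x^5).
- 100 x^{3}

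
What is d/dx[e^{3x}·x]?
\left(3 x + 1\right) e^{3 x}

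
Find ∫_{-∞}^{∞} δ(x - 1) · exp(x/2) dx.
e^{\frac{1}{2}}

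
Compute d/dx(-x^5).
- 5 x^{4}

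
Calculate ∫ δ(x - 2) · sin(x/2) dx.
\sin{\left(1 \right)}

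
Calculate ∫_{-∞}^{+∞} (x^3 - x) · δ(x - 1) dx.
0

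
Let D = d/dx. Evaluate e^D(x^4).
x^{4} + 4 x^{3} + 6 x^{2} + 4 x + 1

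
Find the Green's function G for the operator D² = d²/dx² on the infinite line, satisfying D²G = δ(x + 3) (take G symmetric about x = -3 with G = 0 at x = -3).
\frac{|x + 3|}{2}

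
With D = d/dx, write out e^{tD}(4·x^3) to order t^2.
4 x \left(3 t^{2} + 3 t x + x^{2}\right)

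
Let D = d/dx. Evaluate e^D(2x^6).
2 x^{6} + 12 x^{5} + 30 x^{4} + 40 x^{3} + 30 x^{2} + 12 x + 2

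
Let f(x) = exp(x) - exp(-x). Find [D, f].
2 \cosh{\left(x \right)}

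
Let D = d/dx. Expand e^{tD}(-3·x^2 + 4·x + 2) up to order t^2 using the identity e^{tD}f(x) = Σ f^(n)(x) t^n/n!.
- 3 t^{2} - 2 t \left(3 x - 2\right) - 3 x^{2} + 4 x + 2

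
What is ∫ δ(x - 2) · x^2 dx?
4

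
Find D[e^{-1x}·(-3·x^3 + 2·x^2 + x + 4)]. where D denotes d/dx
\left(3 x^{3} - 11 x^{2} + 3 x - 3\right) e^{- x}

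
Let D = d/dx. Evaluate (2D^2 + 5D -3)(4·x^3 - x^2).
- 12 x^{3} + 63 x^{2} + 38 x - 4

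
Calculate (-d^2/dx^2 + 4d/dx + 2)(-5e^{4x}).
- 10 e^{4 x}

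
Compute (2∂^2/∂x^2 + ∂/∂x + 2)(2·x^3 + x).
4 x^{3} + 6 x^{2} + 26 x + 1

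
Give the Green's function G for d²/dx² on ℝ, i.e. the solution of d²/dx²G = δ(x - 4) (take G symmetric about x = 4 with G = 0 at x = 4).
\frac{|x - 4|}{2}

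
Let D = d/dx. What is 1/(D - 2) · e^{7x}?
\frac{e^{7 x}}{5}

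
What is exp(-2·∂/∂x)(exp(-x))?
e^{2 - x}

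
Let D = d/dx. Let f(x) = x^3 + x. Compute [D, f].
3 x^{2} + 1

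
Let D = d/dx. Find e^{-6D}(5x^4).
5 x^{4} - 120 x^{3} + 1080 x^{2} - 4320 x + 6480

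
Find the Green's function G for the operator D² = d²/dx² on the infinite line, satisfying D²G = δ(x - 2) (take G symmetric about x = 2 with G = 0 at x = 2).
\frac{|x - 2|}{2}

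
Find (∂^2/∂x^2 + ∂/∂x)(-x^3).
3 x \left(- x - 2\right)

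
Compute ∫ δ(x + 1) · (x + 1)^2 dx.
0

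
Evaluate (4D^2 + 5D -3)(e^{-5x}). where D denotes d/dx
72 e^{- 5 x}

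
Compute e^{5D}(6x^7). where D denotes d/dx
6 x^{7} + 210 x^{6} + 3150 x^{5} + 26250 x^{4} + 131250 x^{3} + 393750 x^{2} + 656250 x + 468750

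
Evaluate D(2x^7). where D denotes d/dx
14 x^{6}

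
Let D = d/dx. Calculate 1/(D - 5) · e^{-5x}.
- \frac{e^{- 5 x}}{10}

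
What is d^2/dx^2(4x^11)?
440 x^{9}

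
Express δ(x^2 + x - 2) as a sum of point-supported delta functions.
\frac{\delta(x + 2) + \delta(x - 1)}{3}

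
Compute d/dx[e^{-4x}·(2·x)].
2 \left(1 - 4 x\right) e^{- 4 x}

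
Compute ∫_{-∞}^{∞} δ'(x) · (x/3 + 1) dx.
- \frac{1}{3}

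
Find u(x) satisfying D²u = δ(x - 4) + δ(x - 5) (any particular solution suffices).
\frac{|x - 4|}{2} + \frac{|x - 5|}{2}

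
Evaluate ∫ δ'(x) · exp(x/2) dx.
- \frac{1}{2}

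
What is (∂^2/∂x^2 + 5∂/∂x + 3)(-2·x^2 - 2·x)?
- 6 x^{2} - 26 x - 14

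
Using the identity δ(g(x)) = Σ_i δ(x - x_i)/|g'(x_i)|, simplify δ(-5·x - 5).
\frac{\delta(x + 1)}{5}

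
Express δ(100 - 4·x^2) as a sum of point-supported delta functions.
\frac{\delta(x - 5) + \delta(x + 5)}{40}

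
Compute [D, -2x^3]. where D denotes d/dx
- 6 x^{2}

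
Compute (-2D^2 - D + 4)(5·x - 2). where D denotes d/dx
20 x - 13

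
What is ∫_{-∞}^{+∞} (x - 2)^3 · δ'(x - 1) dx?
-3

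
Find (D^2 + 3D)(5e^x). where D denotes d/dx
20 e^{x}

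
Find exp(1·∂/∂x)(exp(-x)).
e^{- x - 1}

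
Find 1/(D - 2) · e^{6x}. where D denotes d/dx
\frac{e^{6 x}}{4}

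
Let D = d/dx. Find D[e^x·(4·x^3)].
4 x^{2} \left(x + 3\right) e^{x}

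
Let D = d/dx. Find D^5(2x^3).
0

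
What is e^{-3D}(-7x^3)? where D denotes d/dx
- 7 x^{3} + 63 x^{2} - 189 x + 189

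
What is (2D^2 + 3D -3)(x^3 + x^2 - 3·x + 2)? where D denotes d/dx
- 3 x^{3} + 6 x^{2} + 27 x - 11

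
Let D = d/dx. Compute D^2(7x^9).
504 x^{7}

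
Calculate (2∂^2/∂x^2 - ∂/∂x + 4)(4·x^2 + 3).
16 x^{2} - 8 x + 28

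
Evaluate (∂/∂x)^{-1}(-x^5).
- \frac{x^{6}}{6}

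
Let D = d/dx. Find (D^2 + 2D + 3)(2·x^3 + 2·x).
6 x^{3} + 12 x^{2} + 18 x + 4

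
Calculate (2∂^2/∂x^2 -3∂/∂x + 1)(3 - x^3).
- x^{3} + 9 x^{2} - 12 x + 3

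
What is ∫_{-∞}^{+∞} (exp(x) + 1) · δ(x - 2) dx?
1 + e^{2}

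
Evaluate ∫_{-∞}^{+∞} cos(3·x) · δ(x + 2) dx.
\cos{\left(6 \right)}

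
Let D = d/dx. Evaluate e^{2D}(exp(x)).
e^{x + 2}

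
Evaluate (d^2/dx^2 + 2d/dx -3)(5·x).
10 - 15 x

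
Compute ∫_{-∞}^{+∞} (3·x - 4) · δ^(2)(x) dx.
0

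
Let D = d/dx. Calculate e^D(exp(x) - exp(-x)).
2 \sinh{\left(x + 1 \right)}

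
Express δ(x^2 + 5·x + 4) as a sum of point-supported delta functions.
\frac{\delta(x + 1) + \delta(x + 4)}{3}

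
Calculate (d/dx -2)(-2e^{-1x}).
6 e^{- x}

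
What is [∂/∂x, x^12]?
12 x^{11}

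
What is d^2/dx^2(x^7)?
42 x^{5}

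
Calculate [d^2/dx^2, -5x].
-10\frac{d}{dx}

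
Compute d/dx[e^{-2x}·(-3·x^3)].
x^{2} \left(6 x - 9\right) e^{- 2 x}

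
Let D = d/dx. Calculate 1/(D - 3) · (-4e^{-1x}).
e^{- x}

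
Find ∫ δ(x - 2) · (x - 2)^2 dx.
0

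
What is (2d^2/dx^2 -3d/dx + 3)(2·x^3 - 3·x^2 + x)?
6 x^{3} - 27 x^{2} + 45 x - 15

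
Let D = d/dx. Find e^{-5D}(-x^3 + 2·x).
- x^{3} + 15 x^{2} - 73 x + 115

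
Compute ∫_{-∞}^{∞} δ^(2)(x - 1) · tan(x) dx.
2 \tan{\left(1 \right)} + 2 \tan^{3}{\left(1 \right)}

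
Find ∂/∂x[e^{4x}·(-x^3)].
x^{2} \left(- 4 x - 3\right) e^{4 x}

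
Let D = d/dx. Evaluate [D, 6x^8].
48 x^{7}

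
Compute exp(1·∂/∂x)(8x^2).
8 x^{2} + 16 x + 8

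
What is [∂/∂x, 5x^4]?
20 x^{3}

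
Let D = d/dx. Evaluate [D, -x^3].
- 3 x^{2}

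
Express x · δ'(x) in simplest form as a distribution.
-\delta(x)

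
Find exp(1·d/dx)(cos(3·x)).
\cos{\left(3 x + 3 \right)}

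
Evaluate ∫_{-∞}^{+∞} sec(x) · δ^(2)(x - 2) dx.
\left(1 + 2 \tan^{2}{\left(2 \right)}\right) \sec{\left(2 \right)}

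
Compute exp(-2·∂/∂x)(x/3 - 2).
\frac{x}{3} - \frac{8}{3}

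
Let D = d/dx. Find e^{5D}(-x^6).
- x^{6} - 30 x^{5} - 375 x^{4} - 2500 x^{3} - 9375 x^{2} - 18750 x - 15625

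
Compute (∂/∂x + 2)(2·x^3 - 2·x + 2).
4 x^{3} + 6 x^{2} - 4 x + 2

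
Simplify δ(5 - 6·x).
\frac{\delta(x - 5/6)}{6}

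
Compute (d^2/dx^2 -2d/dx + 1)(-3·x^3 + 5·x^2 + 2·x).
- 3 x^{3} + 23 x^{2} - 36 x + 6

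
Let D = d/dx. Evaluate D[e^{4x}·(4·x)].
\left(16 x + 4\right) e^{4 x}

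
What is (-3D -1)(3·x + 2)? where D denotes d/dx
- 3 x - 11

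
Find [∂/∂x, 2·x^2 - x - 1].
4 x - 1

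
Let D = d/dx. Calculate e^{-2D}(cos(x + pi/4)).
\cos{\left(x - 2 + \frac{\pi}{4} \right)}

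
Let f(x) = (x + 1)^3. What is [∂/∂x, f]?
3 \left(x + 1\right)^{2}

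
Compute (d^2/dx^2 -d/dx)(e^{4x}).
12 e^{4 x}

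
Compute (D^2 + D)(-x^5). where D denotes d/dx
5 x^{3} \left(- x - 4\right)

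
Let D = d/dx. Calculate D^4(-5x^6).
- 1800 x^{2}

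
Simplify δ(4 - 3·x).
\frac{\delta(x - 4/3)}{3}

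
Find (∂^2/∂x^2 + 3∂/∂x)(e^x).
4 e^{x}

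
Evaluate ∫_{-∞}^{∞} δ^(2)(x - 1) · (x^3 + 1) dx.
6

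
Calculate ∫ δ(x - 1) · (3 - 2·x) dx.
1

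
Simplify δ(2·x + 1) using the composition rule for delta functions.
\frac{\delta(x + 1/2)}{2}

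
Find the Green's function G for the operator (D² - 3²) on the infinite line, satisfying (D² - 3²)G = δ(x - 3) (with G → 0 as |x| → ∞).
-\frac{e^{-3|x - 3|}}{6}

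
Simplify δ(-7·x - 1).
\frac{\delta(x + 1/7)}{7}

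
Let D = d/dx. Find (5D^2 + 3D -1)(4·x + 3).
9 - 4 x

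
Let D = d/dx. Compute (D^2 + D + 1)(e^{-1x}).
e^{- x}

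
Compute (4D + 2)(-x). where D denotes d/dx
- 2 x - 4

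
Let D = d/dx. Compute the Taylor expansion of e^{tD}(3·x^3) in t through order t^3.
3 t^{3} + 9 t^{2} x + 9 t x^{2} + 3 x^{3}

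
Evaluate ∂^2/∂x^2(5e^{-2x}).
20 e^{- 2 x}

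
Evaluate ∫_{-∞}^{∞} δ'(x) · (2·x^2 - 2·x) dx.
2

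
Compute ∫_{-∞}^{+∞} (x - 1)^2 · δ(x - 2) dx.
1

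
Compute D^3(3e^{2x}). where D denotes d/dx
24 e^{2 x}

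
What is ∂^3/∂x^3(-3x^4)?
- 72 x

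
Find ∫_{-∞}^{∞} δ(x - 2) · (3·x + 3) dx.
9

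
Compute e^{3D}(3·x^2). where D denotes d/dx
3 x^{2} + 18 x + 27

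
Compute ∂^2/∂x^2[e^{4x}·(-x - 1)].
\left(- 16 x - 24\right) e^{4 x}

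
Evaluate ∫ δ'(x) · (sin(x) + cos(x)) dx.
-1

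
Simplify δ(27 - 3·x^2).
\frac{\delta(x - 3) + \delta(x + 3)}{18}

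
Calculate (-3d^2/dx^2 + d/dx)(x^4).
4 x^{2} \left(x - 9\right)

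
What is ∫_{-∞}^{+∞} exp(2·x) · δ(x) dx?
1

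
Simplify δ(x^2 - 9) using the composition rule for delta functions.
\frac{\delta(x + 3) + \delta(x - 3)}{6}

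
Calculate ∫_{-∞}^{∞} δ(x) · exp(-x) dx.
1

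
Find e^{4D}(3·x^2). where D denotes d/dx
3 x^{2} + 24 x + 48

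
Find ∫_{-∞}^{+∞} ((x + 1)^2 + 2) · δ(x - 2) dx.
11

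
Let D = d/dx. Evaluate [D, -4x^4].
- 16 x^{3}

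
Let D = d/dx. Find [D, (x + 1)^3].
3 \left(x + 1\right)^{2}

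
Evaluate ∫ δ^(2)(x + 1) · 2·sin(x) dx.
2 \sin{\left(1 \right)}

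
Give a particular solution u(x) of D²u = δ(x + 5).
\frac{|x + 5|}{2}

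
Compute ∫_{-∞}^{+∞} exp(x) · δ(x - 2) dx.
e^{2}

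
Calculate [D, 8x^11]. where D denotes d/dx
88 x^{10}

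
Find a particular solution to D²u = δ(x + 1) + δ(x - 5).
\frac{|x + 1|}{2} + \frac{|x - 5|}{2}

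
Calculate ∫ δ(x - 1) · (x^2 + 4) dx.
5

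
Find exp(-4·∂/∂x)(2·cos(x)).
2 \cos{\left(x - 4 \right)}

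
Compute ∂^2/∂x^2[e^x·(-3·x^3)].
- 3 x \left(x^{2} + 6 x + 6\right) e^{x}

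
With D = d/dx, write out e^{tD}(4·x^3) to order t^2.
4 x \left(3 t^{2} + 3 t x + x^{2}\right)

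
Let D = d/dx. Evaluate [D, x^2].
2 x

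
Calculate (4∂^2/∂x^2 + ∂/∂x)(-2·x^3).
6 x \left(- x - 8\right)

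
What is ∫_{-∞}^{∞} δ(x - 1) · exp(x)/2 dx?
\frac{e}{2}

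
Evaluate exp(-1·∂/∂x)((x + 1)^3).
x^{3}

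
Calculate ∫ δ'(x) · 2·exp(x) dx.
-2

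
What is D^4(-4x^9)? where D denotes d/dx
- 12096 x^{5}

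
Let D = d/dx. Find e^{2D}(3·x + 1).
3 x + 7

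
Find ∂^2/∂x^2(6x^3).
36 x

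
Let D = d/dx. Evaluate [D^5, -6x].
-30D^{4}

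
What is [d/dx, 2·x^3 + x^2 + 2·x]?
6 x^{2} + 2 x + 2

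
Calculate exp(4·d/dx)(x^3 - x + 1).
x^{3} + 12 x^{2} + 47 x + 61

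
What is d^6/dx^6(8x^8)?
161280 x^{2}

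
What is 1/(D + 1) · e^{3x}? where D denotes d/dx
\frac{e^{3 x}}{4}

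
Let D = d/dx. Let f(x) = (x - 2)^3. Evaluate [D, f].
3 \left(x - 2\right)^{2}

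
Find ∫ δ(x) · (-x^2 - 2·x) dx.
0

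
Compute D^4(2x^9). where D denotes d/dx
6048 x^{5}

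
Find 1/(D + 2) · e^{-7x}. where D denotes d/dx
- \frac{e^{- 7 x}}{5}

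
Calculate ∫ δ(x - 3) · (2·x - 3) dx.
3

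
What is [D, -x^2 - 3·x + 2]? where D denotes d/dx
- 2 x - 3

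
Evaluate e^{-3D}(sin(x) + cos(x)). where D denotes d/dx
\sqrt{2} \cos{\left(- x + \frac{\pi}{4} + 3 \right)}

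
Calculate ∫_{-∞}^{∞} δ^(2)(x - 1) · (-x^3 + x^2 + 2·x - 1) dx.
-4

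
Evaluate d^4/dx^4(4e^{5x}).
2500 e^{5 x}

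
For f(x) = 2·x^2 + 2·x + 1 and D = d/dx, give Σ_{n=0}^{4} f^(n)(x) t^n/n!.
2 t^{2} + 2 t \left(2 x + 1\right) + 2 x^{2} + 2 x + 1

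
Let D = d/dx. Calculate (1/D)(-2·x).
- x^{2}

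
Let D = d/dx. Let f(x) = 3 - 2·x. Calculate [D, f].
-2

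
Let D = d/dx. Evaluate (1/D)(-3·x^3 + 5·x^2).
- \frac{3 x^{4}}{4} + \frac{5 x^{3}}{3}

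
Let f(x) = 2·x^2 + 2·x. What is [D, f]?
4 x + 2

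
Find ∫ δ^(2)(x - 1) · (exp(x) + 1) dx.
e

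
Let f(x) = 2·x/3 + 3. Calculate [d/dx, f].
\frac{2}{3}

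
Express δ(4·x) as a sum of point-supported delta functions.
\frac{\delta(x)}{4}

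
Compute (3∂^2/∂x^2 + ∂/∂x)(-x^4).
4 x^{2} \left(- x - 9\right)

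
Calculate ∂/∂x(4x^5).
20 x^{4}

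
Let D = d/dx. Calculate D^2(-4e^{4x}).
- 64 e^{4 x}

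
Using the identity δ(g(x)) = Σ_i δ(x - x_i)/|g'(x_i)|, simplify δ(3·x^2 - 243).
\frac{\delta(x - 9) + \delta(x + 9)}{54}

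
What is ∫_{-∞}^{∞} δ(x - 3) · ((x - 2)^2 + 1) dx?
2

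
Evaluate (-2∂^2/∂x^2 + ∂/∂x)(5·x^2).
10 x - 20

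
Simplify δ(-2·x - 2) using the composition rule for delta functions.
\frac{\delta(x + 1)}{2}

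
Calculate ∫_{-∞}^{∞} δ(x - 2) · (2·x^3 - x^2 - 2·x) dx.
8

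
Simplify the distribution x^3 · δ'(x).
0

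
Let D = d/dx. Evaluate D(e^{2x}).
2 e^{2 x}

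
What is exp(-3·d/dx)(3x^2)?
3 x^{2} - 18 x + 27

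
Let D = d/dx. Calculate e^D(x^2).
x^{2} + 2 x + 1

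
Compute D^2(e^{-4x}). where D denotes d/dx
16 e^{- 4 x}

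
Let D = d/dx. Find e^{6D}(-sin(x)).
- \sin{\left(x + 6 \right)}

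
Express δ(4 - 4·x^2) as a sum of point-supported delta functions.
\frac{\delta(x - 1) + \delta(x + 1)}{8}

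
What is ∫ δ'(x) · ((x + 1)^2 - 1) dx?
-2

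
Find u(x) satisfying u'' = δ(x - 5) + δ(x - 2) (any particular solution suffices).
\frac{|x - 5|}{2} + \frac{|x - 2|}{2}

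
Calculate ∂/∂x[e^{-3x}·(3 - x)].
\left(3 x - 10\right) e^{- 3 x}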